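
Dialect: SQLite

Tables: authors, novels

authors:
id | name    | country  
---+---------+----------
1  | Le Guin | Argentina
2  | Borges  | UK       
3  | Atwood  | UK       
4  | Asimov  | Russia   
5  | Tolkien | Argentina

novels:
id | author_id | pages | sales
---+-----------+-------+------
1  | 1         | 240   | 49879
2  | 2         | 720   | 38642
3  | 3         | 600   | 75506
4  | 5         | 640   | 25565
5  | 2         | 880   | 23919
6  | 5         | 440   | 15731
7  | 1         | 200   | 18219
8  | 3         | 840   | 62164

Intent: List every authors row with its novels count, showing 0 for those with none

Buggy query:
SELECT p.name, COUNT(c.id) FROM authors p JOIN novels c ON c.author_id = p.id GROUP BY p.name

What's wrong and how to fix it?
Bug: INNER JOIN drops authors rows that have no matching novels rows

Fix: Use LEFT JOIN so parents without children still appear (COUNT(c.id) gives 0)

Corrected query:
SELECT p.name, COUNT(c.id) FROM authors p LEFT JOIN novels c ON c.author_id = p.id GROUP BY p.name

Result:
name    | COUNT(c.id)
--------+------------
Asimov  | 0          
Atwood  | 2          
Borges  | 2          
Le Guin | 2          
Tolkien | 2          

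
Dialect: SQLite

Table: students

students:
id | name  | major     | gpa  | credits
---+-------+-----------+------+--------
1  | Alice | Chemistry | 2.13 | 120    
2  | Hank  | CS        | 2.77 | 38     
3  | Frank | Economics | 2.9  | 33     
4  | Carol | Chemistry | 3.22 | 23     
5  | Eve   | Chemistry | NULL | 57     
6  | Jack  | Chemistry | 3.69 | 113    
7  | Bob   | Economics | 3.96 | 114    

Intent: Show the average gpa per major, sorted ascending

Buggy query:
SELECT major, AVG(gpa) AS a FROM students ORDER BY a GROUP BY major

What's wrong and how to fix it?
Bug: GROUP BY must precede ORDER BY

Fix: Reorder: SELECT … FROM … GROUP BY … ORDER BY …

Corrected query:
SELECT major, AVG(gpa) AS a FROM students GROUP BY major ORDER BY a

Result:
major     | a       
----------+---------
CS        | 2.77    
Chemistry | 3.013333
Economics | 3.43    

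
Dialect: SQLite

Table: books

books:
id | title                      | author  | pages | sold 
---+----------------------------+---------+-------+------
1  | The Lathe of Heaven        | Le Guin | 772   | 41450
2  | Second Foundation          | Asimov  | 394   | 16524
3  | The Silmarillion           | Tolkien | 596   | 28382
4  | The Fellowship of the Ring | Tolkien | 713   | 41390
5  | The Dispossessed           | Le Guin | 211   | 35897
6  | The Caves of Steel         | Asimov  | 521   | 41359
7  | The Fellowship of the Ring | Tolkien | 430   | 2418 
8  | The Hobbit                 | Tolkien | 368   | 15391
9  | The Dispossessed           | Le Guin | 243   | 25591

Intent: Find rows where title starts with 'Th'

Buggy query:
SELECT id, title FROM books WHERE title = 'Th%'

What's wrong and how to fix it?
Bug: Wildcards only work with LIKE; '=' treats '%' as a literal character

Fix: Replace '=' with LIKE so 'Th%' is treated as a pattern

Corrected query:
SELECT id, title FROM books WHERE title LIKE 'Th%'

Result:
id | title                     
---+---------------------------
1  | The Lathe of Heaven       
3  | The Silmarillion          
4  | The Fellowship of the Ring
5  | The Dispossessed          
6  | The Caves of Steel        
7  | The Fellowship of the Ring
8  | The Hobbit                
9  | The Dispossessed          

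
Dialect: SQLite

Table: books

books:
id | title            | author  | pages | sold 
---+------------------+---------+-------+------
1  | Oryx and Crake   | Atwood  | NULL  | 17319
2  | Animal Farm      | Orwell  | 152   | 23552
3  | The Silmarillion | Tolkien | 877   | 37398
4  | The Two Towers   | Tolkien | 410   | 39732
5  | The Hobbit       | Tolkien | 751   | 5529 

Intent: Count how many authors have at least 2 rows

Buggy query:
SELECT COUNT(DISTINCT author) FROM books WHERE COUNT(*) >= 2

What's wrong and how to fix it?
Bug: COUNT(*) cannot appear in WHERE; the per-group count doesn't exist yet

Fix: Group first with HAVING COUNT(*) >= 2, then COUNT the resulting groups

Corrected query:
SELECT COUNT(*) FROM (SELECT author FROM books GROUP BY author HAVING COUNT(*) >= 2)

Result:
COUNT(*)
--------
1       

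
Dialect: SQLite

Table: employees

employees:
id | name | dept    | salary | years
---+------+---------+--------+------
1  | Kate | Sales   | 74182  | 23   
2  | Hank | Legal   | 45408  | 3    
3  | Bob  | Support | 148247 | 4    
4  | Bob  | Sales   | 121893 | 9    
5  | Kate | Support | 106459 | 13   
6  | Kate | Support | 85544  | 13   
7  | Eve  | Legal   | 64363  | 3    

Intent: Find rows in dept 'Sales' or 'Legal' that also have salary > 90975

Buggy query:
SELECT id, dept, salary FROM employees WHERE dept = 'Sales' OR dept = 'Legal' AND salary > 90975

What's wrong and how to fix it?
Bug: AND binds tighter than OR, so this parses as dept = 'Sales' OR (dept = 'Legal' AND salary > 90975)

Fix: Add parentheses around the OR so the AND applies to both alternatives

Corrected query:
SELECT id, dept, salary FROM employees WHERE (dept = 'Sales' OR dept = 'Legal') AND salary > 90975

Result:
id | dept  | salary
---+-------+-------
4  | Sales | 121893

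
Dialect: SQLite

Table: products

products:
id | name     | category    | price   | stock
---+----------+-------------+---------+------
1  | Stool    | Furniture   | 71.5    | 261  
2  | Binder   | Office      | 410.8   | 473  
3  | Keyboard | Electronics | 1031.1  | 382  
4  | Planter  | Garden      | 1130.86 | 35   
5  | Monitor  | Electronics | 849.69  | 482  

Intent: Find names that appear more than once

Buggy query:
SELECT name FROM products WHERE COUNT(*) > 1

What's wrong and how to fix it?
Bug: WHERE can't reference COUNT(*); aggregates are computed after WHERE

Fix: GROUP BY name, then filter groups with HAVING COUNT(*) > 1

Corrected query:
SELECT name FROM products GROUP BY name HAVING COUNT(*) > 1

Result:
(no rows)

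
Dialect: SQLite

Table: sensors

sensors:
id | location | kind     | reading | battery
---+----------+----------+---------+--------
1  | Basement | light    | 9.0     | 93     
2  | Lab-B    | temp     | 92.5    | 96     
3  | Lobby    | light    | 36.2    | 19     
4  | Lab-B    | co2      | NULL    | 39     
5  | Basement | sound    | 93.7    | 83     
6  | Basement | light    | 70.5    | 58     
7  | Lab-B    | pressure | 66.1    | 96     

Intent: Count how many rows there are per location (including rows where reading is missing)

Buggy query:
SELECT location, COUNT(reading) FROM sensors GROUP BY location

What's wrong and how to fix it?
Bug: COUNT(column) counts non-NULL values only; rows with NULL reading aren't counted

Fix: Use COUNT(*) to count all rows regardless of NULL

Corrected query:
SELECT location, COUNT(*) FROM sensors GROUP BY location

Result:
location | COUNT(*)
---------+---------
Basement | 3       
Lab-B    | 3       
Lobby    | 1       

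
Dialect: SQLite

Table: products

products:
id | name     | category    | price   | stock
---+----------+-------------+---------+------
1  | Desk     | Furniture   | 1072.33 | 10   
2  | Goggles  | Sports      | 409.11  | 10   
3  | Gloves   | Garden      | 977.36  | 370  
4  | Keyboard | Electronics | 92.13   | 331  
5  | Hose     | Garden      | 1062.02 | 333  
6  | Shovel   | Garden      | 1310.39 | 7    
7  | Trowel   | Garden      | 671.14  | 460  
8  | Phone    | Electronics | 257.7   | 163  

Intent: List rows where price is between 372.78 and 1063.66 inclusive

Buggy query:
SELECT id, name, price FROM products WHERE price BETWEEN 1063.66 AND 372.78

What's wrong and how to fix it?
Bug: BETWEEN expects the lower bound first; with 1063.66 AND 372.78 the range is empty

Fix: Swap the bounds so the smaller value comes first

Corrected query:
SELECT id, name, price FROM products WHERE price BETWEEN 372.78 AND 1063.66

Result:
id | name    | price  
---+---------+--------
2  | Goggles | 409.11 
3  | Gloves  | 977.36 
5  | Hose    | 1062.02
7  | Trowel  | 671.14 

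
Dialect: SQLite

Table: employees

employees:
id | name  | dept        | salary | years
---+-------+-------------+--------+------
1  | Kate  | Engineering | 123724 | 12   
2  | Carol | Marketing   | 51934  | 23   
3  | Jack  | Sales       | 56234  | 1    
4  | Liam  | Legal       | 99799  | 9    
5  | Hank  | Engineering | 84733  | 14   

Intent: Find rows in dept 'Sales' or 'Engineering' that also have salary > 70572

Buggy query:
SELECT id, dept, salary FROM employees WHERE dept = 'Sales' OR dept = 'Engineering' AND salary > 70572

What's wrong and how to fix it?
Bug: Without parentheses, AND is evaluated before OR, so the salary filter only applies to the 'Engineering' branch

Fix: Group the OR with parentheses (or use IN), then AND the threshold

Corrected query:
SELECT id, dept, salary FROM employees WHERE (dept = 'Sales' OR dept = 'Engineering') AND salary > 70572

Result:
id | dept        | salary
---+-------------+-------
1  | Engineering | 123724
5  | Engineering | 84733 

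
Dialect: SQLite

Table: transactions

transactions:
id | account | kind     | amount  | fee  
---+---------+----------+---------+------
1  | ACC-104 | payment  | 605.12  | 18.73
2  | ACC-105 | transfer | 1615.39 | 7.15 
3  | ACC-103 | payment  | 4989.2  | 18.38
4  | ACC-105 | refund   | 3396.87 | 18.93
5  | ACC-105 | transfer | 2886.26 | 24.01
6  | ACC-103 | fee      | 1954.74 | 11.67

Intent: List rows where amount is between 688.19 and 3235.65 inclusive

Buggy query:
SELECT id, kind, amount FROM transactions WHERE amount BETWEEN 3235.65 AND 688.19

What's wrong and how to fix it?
Bug: BETWEEN expects the lower bound first; with 3235.65 AND 688.19 the range is empty

Fix: Write BETWEEN 688.19 AND 3235.65

Corrected query:
SELECT id, kind, amount FROM transactions WHERE amount BETWEEN 688.19 AND 3235.65

Result:
id | kind     | amount 
---+----------+--------
2  | transfer | 1615.39
5  | transfer | 2886.26
6  | fee      | 1954.74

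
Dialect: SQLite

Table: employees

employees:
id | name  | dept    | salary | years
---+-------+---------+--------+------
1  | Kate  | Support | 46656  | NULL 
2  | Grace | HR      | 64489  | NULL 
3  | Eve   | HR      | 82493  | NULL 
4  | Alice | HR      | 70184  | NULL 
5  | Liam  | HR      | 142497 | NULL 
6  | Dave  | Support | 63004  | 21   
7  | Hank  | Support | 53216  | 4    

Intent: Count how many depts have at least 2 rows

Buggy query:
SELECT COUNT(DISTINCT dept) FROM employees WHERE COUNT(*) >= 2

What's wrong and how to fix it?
Bug: WHERE filters individual rows, not groups, so a group-level COUNT is invalid there

Fix: Group first with HAVING COUNT(*) >= 2, then COUNT the resulting groups

Corrected query:
SELECT COUNT(*) FROM (SELECT dept FROM employees GROUP BY dept HAVING COUNT(*) >= 2)

Result:
COUNT(*)
--------
2       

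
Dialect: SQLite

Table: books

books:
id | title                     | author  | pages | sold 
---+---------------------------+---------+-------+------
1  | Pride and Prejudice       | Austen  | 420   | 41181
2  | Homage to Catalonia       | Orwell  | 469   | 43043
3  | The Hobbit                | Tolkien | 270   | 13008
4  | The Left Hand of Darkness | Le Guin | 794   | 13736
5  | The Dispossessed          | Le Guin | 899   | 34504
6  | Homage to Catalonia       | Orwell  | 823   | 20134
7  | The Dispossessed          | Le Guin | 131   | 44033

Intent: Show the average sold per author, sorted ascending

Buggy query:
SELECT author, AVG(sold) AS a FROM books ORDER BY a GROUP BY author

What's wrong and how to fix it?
Bug: GROUP BY must precede ORDER BY

Fix: Reorder: SELECT … FROM … GROUP BY … ORDER BY …

Corrected query:
SELECT author, AVG(sold) AS a FROM books GROUP BY author ORDER BY a

Result:
author  | a           
--------+-------------
Tolkien | 13008       
Le Guin | 30757.666667
Orwell  | 31588.5     
Austen  | 41181       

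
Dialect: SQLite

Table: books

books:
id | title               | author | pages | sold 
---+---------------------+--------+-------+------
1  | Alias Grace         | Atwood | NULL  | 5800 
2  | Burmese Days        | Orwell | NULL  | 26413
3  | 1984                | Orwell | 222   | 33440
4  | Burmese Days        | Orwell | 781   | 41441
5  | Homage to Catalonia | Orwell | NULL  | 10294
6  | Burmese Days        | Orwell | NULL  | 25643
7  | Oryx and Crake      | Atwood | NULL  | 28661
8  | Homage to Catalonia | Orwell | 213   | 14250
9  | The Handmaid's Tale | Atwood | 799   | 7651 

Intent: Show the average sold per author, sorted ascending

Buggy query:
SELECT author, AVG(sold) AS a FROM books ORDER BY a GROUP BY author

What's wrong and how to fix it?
Bug: ORDER BY appears before GROUP BY; SQL clause order requires GROUP BY first

Fix: Reorder: SELECT … FROM … GROUP BY … ORDER BY …

Corrected query:
SELECT author, AVG(sold) AS a FROM books GROUP BY author ORDER BY a

Result:
author | a           
-------+-------------
Atwood | 14037.333333
Orwell | 25246.833333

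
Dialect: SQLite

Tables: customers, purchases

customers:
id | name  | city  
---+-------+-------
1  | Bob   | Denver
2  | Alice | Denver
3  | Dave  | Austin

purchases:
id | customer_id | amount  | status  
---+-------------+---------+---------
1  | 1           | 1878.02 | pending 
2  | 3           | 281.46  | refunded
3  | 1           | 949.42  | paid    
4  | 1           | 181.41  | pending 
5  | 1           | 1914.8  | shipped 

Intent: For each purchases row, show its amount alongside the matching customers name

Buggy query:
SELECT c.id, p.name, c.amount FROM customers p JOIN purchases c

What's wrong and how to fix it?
Bug: Missing join condition: each purchases row is matched to all customers rows instead of just its own

Fix: Specify the join condition linking the foreign key to the parent id

Corrected query:
SELECT c.id, p.name, c.amount FROM customers p JOIN purchases c ON c.customer_id = p.id

Result:
id | name | amount 
---+------+--------
1  | Bob  | 1878.02
2  | Dave | 281.46 
3  | Bob  | 949.42 
4  | Bob  | 181.41 
5  | Bob  | 1914.8 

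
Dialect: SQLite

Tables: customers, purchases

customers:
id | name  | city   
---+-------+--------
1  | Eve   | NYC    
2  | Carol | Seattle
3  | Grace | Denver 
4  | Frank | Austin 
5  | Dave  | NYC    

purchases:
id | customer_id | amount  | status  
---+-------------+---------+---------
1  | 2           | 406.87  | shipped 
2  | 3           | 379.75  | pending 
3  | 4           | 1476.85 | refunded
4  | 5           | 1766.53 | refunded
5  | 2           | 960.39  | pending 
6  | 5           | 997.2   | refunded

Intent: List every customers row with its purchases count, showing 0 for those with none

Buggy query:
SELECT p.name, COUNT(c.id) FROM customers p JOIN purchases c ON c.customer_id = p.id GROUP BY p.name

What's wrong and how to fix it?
Bug: An inner join excludes parents with zero children

Fix: Use LEFT JOIN so parents without children still appear (COUNT(c.id) gives 0)

Corrected query:
SELECT p.name, COUNT(c.id) FROM customers p LEFT JOIN purchases c ON c.customer_id = p.id GROUP BY p.name

Result:
name  | COUNT(c.id)
------+------------
Carol | 2          
Dave  | 2          
Eve   | 0          
Frank | 1          
Grace | 1          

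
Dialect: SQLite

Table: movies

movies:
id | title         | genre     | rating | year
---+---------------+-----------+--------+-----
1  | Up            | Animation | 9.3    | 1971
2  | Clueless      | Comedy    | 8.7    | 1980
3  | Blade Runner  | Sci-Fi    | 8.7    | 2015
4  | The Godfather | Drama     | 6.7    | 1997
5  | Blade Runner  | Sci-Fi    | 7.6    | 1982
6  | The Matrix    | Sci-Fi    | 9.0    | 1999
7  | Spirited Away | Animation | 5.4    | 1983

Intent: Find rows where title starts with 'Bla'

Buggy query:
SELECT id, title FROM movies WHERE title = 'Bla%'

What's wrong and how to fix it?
Bug: '=' compares the literal string including the % character; pattern matching needs LIKE

Fix: Use LIKE for wildcard pattern matching

Corrected query:
SELECT id, title FROM movies WHERE title LIKE 'Bla%'

Result:
id | title       
---+-------------
3  | Blade Runner
5  | Blade Runner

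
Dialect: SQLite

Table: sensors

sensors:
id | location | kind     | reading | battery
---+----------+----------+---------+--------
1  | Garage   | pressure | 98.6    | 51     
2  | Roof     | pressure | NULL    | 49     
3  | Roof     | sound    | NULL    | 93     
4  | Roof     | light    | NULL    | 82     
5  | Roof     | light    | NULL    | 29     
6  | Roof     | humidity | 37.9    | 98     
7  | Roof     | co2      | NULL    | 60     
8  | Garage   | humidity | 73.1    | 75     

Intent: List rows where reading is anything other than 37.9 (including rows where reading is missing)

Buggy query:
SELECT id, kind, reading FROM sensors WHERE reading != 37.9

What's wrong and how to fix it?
Bug: 'reading != 37.9' is unknown when reading is NULL, so NULL rows are silently excluded

Fix: Handle NULL separately with IS NULL alongside the inequality

Corrected query:
SELECT id, kind, reading FROM sensors WHERE reading != 37.9 OR reading IS NULL

Result:
id | kind     | reading
---+----------+--------
1  | pressure | 98.6   
2  | pressure | NULL   
3  | sound    | NULL   
4  | light    | NULL   
5  | light    | NULL   
7  | co2      | NULL   
8  | humidity | 73.1   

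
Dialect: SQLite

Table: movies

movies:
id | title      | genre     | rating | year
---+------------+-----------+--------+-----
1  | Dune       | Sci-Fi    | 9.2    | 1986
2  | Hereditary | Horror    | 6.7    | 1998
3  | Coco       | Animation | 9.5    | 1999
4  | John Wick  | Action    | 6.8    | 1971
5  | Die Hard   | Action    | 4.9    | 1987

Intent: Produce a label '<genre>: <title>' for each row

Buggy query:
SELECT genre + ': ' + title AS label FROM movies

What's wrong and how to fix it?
Bug: SQLite uses || for string concatenation; + coerces text to numbers (yielding 0)

Fix: Use the || operator for string concatenation

Corrected query:
SELECT genre || ': ' || title AS label FROM movies

Result:
label             
------------------
Sci-Fi: Dune      
Horror: Hereditary
Animation: Coco   
Action: John Wick 
Action: Die Hard  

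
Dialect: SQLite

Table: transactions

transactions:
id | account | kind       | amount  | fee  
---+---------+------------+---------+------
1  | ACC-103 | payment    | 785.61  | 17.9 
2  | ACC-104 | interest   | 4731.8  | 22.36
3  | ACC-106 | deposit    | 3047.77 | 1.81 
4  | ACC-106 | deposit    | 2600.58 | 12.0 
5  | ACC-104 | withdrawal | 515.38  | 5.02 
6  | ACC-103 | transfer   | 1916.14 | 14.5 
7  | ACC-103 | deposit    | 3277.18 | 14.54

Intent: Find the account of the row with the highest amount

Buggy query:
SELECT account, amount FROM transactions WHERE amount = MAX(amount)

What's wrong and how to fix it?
Bug: WHERE is evaluated per row; an aggregate over the whole table isn't defined there

Fix: Use a subquery: WHERE amount = (SELECT MAX(amount) FROM transactions)

Corrected query:
SELECT account, amount FROM transactions WHERE amount = (SELECT MAX(amount) FROM transactions)

Result:
account | amount
--------+-------
ACC-104 | 4731.8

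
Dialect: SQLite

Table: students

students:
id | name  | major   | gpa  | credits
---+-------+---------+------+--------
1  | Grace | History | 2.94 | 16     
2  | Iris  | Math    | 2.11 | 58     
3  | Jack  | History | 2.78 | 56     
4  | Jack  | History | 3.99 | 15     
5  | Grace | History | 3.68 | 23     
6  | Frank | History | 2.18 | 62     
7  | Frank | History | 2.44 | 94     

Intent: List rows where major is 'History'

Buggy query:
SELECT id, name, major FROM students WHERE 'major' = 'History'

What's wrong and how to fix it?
Bug: 'major' in single quotes is a string literal, not the column; the comparison is literal-vs-literal and never true

Fix: Remove the quotes around the column name (or use double quotes for an identifier)

Corrected query:
SELECT id, name, major FROM students WHERE major = 'History'

Result:
id | name  | major  
---+-------+--------
1  | Grace | History
3  | Jack  | History
4  | Jack  | History
5  | Grace | History
6  | Frank | History
7  | Frank | History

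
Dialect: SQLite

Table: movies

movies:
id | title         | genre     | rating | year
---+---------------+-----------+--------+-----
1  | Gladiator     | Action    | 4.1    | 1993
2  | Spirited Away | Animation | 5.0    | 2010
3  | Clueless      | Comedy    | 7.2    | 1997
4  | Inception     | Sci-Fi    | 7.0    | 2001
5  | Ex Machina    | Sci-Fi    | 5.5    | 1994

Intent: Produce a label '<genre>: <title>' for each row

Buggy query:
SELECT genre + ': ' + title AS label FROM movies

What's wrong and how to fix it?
Bug: SQLite uses || for string concatenation; + coerces text to numbers (yielding 0)

Fix: Replace + with || to concatenate text

Corrected query:
SELECT genre || ': ' || title AS label FROM movies

Result:
label                   
------------------------
Action: Gladiator       
Animation: Spirited Away
Comedy: Clueless        
Sci-Fi: Inception       
Sci-Fi: Ex Machina      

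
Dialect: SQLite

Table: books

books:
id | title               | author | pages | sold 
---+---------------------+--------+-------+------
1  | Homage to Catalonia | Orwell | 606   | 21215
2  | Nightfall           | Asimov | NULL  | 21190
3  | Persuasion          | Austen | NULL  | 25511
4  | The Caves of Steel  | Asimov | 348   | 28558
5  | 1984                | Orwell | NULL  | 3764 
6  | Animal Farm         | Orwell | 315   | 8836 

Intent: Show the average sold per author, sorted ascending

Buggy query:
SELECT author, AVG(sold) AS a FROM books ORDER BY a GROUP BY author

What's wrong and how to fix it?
Bug: ORDER BY appears before GROUP BY; SQL clause order requires GROUP BY first

Fix: Move ORDER BY to the end, after GROUP BY

Corrected query:
SELECT author, AVG(sold) AS a FROM books GROUP BY author ORDER BY a

Result:
author | a           
-------+-------------
Orwell | 11271.666667
Asimov | 24874       
Austen | 25511       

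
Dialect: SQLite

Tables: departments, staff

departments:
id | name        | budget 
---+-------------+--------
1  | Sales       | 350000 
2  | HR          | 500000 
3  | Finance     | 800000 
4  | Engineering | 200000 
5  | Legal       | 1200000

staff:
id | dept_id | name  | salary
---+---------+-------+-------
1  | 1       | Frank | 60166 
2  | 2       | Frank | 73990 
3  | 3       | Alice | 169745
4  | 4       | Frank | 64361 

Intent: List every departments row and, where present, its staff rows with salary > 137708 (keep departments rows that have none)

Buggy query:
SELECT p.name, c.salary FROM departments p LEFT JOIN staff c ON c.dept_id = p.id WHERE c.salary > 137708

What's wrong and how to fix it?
Bug: A WHERE condition on the right-hand table after LEFT JOIN drops unmatched parents

Fix: Put 'c.salary > 137708' in the JOIN's ON clause instead of WHERE

Corrected query:
SELECT p.name, c.salary FROM departments p LEFT JOIN staff c ON c.dept_id = p.id AND c.salary > 137708

Result:
name        | salary
------------+-------
Sales       | NULL  
HR          | NULL  
Finance     | 169745
Engineering | NULL  
Legal       | NULL  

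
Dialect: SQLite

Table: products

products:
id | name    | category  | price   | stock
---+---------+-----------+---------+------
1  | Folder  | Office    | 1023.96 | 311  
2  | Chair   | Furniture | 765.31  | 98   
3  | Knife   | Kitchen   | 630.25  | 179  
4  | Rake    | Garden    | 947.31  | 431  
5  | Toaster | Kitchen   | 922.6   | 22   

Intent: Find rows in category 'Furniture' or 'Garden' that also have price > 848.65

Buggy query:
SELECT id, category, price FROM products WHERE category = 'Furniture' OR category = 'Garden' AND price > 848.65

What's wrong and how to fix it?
Bug: AND binds tighter than OR, so this parses as category = 'Furniture' OR (category = 'Garden' AND price > 848.65)

Fix: Group the OR with parentheses (or use IN), then AND the threshold

Corrected query:
SELECT id, category, price FROM products WHERE (category = 'Furniture' OR category = 'Garden') AND price > 848.65

Result:
id | category | price 
---+----------+-------
4  | Garden   | 947.31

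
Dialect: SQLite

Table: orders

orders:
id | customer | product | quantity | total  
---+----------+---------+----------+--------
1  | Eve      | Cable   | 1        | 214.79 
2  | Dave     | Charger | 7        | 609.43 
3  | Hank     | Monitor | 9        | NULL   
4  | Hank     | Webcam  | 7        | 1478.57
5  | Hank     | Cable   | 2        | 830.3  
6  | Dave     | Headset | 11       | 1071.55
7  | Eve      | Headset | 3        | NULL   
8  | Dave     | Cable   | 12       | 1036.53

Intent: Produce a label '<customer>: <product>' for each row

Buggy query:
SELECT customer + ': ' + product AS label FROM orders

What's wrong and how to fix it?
Bug: SQLite uses || for string concatenation; + coerces text to numbers (yielding 0)

Fix: Use the || operator for string concatenation

Corrected query:
SELECT customer || ': ' || product AS label FROM orders

Result:
label        
-------------
Eve: Cable   
Dave: Charger
Hank: Monitor
Hank: Webcam 
Hank: Cable  
Dave: Headset
Eve: Headset 
Dave: Cable  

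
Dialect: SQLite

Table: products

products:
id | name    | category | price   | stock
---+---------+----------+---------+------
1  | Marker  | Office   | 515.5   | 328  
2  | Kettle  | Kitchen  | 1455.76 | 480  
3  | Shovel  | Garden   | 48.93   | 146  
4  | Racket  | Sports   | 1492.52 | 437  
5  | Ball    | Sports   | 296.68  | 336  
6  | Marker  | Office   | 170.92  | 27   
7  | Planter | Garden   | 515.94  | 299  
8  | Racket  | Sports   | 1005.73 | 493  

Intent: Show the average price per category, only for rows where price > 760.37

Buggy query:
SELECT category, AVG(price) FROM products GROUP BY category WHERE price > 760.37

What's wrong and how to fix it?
Bug: WHERE cannot follow GROUP BY

Fix: Place WHERE between FROM and GROUP BY

Corrected query:
SELECT category, AVG(price) FROM products WHERE price > 760.37 GROUP BY category

Result:
category | AVG(price)
---------+-----------
Kitchen  | 1455.76   
Sports   | 1249.125  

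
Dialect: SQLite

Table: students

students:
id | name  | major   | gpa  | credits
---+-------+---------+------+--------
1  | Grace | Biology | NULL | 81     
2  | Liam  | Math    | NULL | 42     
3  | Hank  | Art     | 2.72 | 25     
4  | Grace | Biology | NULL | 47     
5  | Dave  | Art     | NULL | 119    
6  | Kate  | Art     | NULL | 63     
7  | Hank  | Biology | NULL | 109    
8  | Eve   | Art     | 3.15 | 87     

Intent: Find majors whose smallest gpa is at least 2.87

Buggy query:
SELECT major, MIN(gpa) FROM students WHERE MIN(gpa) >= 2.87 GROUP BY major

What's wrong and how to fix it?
Bug: MIN() in WHERE is a misuse of aggregate

Fix: Use HAVING for the per-group MIN condition

Corrected query:
SELECT major, MIN(gpa) FROM students GROUP BY major HAVING MIN(gpa) >= 2.87

Result:
(no rows)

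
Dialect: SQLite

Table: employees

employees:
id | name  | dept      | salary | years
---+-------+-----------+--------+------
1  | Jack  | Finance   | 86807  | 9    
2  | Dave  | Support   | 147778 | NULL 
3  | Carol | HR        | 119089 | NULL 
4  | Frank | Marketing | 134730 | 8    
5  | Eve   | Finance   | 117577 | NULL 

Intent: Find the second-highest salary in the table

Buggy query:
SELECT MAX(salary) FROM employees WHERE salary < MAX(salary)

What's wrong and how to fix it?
Bug: The inner MAX is an aggregate inside WHERE, which is not allowed

Fix: Compute the overall MAX in a subquery, then take MAX of rows below it

Corrected query:
SELECT MAX(salary) FROM employees WHERE salary < (SELECT MAX(salary) FROM employees)

Result:
MAX(salary)
-----------
134730     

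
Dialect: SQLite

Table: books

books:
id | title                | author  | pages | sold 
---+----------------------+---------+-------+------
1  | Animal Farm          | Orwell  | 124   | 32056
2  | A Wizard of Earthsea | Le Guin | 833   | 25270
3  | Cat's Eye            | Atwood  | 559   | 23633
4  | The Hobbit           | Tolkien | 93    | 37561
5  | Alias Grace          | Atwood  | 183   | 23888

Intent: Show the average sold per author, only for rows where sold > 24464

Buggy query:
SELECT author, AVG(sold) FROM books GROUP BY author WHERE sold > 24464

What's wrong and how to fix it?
Bug: WHERE cannot follow GROUP BY

Fix: Place WHERE between FROM and GROUP BY

Corrected query:
SELECT author, AVG(sold) FROM books WHERE sold > 24464 GROUP BY author

Result:
author  | AVG(sold)
--------+----------
Le Guin | 25270    
Orwell  | 32056    
Tolkien | 37561    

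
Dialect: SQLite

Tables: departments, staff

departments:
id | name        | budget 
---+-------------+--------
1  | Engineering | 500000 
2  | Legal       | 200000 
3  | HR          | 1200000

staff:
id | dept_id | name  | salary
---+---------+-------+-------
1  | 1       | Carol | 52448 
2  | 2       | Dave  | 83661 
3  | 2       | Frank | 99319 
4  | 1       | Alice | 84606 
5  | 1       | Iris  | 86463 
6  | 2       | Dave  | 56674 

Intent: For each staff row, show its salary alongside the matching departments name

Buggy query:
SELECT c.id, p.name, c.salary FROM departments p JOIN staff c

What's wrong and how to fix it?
Bug: JOIN with no ON clause produces a cartesian product; every staff row pairs with every departments row

Fix: Specify the join condition linking the foreign key to the parent id

Corrected query:
SELECT c.id, p.name, c.salary FROM departments p JOIN staff c ON c.dept_id = p.id

Result:
id | name        | salary
---+-------------+-------
1  | Engineering | 52448 
2  | Legal       | 83661 
3  | Legal       | 99319 
4  | Engineering | 84606 
5  | Engineering | 86463 
6  | Legal       | 56674 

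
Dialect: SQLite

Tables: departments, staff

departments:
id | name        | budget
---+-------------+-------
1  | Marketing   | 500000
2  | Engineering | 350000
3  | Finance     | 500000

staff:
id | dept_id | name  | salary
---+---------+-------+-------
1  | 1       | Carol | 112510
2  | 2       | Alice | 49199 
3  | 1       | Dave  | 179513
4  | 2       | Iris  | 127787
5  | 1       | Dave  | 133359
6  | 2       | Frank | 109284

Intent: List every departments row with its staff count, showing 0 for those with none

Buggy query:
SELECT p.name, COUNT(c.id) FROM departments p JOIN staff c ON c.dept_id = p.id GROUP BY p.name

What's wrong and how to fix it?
Bug: An inner join excludes parents with zero children

Fix: Switch to LEFT JOIN to retain unmatched parent rows

Corrected query:
SELECT p.name, COUNT(c.id) FROM departments p LEFT JOIN staff c ON c.dept_id = p.id GROUP BY p.name

Result:
name        | COUNT(c.id)
------------+------------
Engineering | 3          
Finance     | 0          
Marketing   | 3          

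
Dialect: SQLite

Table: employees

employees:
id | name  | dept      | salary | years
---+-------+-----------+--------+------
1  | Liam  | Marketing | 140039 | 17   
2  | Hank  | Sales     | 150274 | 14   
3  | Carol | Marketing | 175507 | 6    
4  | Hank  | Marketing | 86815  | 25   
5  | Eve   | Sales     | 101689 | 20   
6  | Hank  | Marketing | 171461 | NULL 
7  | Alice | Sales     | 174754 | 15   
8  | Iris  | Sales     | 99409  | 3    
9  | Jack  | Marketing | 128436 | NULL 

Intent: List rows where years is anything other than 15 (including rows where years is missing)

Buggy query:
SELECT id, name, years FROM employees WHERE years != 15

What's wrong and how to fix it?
Bug: Inequality against NULL is unknown, not true; rows with NULL are dropped

Fix: Add an explicit OR years IS NULL to include the missing-value rows

Corrected query:
SELECT id, name, years FROM employees WHERE years != 15 OR years IS NULL

Result:
id | name  | years
---+-------+------
1  | Liam  | 17   
2  | Hank  | 14   
3  | Carol | 6    
4  | Hank  | 25   
5  | Eve   | 20   
6  | Hank  | NULL 
8  | Iris  | 3    
9  | Jack  | NULL 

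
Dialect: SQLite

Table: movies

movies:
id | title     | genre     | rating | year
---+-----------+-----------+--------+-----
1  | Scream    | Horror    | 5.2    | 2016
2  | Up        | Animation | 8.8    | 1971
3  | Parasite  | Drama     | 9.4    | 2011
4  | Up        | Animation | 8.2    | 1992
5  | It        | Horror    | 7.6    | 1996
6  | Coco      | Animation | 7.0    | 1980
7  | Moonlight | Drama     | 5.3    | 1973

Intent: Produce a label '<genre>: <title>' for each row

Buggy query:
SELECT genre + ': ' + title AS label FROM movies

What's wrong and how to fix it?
Bug: SQLite uses || for string concatenation; + coerces text to numbers (yielding 0)

Fix: Replace + with || to concatenate text

Corrected query:
SELECT genre || ': ' || title AS label FROM movies

Result:
label           
----------------
Horror: Scream  
Animation: Up   
Drama: Parasite 
Animation: Up   
Horror: It      
Animation: Coco 
Drama: Moonlight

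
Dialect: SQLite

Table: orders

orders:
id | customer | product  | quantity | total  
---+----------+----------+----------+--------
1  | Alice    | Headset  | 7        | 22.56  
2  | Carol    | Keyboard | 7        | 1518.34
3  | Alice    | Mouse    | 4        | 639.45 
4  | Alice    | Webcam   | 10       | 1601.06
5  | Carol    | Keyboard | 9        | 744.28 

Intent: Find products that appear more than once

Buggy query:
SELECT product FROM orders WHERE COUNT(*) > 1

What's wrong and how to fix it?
Bug: WHERE can't reference COUNT(*); aggregates are computed after WHERE

Fix: Group first, then use HAVING for the count condition

Corrected query:
SELECT product FROM orders GROUP BY product HAVING COUNT(*) > 1

Result:
product 
--------
Keyboard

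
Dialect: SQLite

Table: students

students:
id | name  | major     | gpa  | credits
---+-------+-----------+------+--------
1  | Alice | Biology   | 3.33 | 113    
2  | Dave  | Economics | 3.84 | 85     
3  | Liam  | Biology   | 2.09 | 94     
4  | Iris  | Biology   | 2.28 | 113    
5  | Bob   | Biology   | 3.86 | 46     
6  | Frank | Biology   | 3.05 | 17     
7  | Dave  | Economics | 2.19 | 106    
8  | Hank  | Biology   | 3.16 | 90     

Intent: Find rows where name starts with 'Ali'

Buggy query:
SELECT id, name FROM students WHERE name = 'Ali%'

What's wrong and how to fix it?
Bug: '=' compares the literal string including the % character; pattern matching needs LIKE

Fix: Use LIKE for wildcard pattern matching

Corrected query:
SELECT id, name FROM students WHERE name LIKE 'Ali%'

Result:
id | name 
---+------
1  | Alice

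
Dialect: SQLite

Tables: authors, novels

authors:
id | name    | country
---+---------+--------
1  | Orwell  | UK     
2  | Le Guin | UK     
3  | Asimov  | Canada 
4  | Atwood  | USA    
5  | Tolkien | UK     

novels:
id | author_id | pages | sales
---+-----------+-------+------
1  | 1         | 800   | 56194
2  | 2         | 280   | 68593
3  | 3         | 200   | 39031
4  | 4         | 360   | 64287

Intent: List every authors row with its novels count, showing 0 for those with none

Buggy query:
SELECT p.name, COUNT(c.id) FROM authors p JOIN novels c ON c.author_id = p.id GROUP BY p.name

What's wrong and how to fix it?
Bug: An inner join excludes parents with zero children

Fix: Switch to LEFT JOIN to retain unmatched parent rows

Corrected query:
SELECT p.name, COUNT(c.id) FROM authors p LEFT JOIN novels c ON c.author_id = p.id GROUP BY p.name

Result:
name    | COUNT(c.id)
--------+------------
Asimov  | 1          
Atwood  | 1          
Le Guin | 1          
Orwell  | 1          
Tolkien | 0          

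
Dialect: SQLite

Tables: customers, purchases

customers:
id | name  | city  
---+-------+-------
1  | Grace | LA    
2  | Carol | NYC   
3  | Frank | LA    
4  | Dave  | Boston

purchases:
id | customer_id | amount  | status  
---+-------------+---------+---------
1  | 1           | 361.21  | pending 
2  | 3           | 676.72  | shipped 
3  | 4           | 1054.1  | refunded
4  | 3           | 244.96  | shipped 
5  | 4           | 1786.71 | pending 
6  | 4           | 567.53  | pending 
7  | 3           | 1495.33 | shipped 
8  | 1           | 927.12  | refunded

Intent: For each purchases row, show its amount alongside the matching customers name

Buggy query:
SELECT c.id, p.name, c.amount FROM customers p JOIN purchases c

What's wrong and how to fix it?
Bug: JOIN with no ON clause produces a cartesian product; every purchases row pairs with every customers row

Fix: Specify the join condition linking the foreign key to the parent id

Corrected query:
SELECT c.id, p.name, c.amount FROM customers p JOIN purchases c ON c.customer_id = p.id

Result:
id | name  | amount 
---+-------+--------
1  | Grace | 361.21 
2  | Frank | 676.72 
3  | Dave  | 1054.1 
4  | Frank | 244.96 
5  | Dave  | 1786.71
6  | Dave  | 567.53 
7  | Frank | 1495.33
8  | Grace | 927.12 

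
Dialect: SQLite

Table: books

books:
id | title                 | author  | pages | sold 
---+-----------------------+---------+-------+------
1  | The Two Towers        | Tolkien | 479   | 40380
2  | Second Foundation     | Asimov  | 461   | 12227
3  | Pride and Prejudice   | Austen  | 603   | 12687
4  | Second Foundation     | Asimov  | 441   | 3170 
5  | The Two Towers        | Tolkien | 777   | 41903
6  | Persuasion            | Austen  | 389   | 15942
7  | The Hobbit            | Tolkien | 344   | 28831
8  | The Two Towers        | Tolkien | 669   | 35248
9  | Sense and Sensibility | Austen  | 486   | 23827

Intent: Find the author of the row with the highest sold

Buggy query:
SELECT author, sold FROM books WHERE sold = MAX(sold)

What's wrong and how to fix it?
Bug: MAX(sold) is an aggregate and cannot be used directly in WHERE

Fix: Use a subquery: WHERE sold = (SELECT MAX(sold) FROM books)

Corrected query:
SELECT author, sold FROM books WHERE sold = (SELECT MAX(sold) FROM books)

Result:
author  | sold 
--------+------
Tolkien | 41903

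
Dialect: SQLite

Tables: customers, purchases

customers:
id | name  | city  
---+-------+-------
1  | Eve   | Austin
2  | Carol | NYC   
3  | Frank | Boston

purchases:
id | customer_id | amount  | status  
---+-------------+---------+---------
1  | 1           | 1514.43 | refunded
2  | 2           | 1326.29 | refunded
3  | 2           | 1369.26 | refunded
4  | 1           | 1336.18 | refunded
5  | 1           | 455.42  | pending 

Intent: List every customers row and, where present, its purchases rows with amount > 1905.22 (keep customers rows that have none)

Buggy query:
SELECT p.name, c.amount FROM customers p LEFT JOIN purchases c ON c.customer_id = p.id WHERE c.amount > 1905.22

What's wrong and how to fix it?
Bug: Filtering c.amount in WHERE discards the NULL rows produced by LEFT JOIN, turning it into an inner join

Fix: Move the right-table condition into the ON clause so unmatched parents are kept

Corrected query:
SELECT p.name, c.amount FROM customers p LEFT JOIN purchases c ON c.customer_id = p.id AND c.amount > 1905.22

Result:
name  | amount
------+-------
Eve   | NULL  
Carol | NULL  
Frank | NULL  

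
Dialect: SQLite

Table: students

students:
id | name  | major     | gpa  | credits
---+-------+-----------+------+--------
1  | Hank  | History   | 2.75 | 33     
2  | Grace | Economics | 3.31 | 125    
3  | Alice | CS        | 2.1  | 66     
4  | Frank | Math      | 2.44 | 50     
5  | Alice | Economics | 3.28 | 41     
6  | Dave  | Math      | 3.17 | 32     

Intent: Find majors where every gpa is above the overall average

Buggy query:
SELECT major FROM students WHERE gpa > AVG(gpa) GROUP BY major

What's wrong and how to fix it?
Bug: AVG() is an aggregate; it can't sit directly in WHERE

Fix: Compute the overall average in a scalar subquery and compare each group's MIN against it in HAVING

Corrected query:
SELECT major FROM students GROUP BY major HAVING MIN(gpa) > (SELECT AVG(gpa) FROM students)

Result:
major    
---------
Economics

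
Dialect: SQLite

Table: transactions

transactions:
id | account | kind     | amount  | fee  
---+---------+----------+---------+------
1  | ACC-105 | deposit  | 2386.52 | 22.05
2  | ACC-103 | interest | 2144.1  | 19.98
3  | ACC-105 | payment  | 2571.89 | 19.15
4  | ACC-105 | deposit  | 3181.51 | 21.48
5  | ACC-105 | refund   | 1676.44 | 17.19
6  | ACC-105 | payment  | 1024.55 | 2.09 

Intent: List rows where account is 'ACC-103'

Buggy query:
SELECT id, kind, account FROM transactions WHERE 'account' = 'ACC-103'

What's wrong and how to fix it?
Bug: 'account' in single quotes is a string literal, not the column; the comparison is literal-vs-literal and never true

Fix: Remove the quotes around the column name (or use double quotes for an identifier)

Corrected query:
SELECT id, kind, account FROM transactions WHERE account = 'ACC-103'

Result:
id | kind     | account
---+----------+--------
2  | interest | ACC-103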